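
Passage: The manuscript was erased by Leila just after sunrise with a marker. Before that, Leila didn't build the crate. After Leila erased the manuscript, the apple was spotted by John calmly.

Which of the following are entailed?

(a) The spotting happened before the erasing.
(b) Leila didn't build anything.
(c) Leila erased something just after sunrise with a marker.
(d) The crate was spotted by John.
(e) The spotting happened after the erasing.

(c), (e)

(a) Not entailed — the narrative places the erasing before the spotting, not after.
(b) Not entailed — the original only denies this specific event; Leila may have built something else.
(c) Entailed — generalizing the patient leaves a sub-description the original still satisfies.
(d) Not entailed — John spotted the apple, not the crate; the crate belongs to the building event.
(e) Entailed — the narrative places the erasing before the spotting.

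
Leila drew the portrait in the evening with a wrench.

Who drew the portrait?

'Leila' marks the agent of the drawing event.

Leila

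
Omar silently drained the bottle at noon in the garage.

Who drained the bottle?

'Omar' marks the agent of the draining event.

Omar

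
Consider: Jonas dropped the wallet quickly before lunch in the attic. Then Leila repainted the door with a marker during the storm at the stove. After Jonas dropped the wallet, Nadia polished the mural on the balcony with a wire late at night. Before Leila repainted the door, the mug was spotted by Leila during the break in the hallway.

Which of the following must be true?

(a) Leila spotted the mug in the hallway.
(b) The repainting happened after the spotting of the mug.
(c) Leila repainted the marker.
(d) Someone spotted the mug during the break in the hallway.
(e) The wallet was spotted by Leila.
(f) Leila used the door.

(a), (b), (d)

(a) Entailed — every conjunct here is already in the original spotting event.
(b) Entailed — the narrative places the spotting before the repainting.
(c) Not entailed — the marker is the instrument, not what was repainted.
(d) Entailed — this follows by dropping conjuncts from the spotting event's description.
(e) Not entailed — Leila spotted the mug, not the wallet; the wallet belongs to the dropping event.
(f) Not entailed — the door is the patient, not an instrument — Leila used a marker.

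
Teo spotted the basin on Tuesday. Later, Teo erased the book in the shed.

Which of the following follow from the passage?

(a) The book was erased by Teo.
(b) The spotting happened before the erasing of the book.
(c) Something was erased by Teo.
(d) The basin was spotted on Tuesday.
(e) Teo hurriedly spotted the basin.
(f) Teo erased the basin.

(a), (b), (c), (d)

(a) Entailed — dropping 'in the shed' leaves a sub-description the original still satisfies.
(b) Entailed — the narrative places the spotting before the erasing.
(c) Entailed — dropping 'in the shed' and generalizing the patient leaves a sub-description the original still satisfies.
(d) Entailed — generalizing the agent leaves a sub-description the original still satisfies.
(e) Not entailed — 'hurriedly' adds information not in the original event.
(f) Not entailed — Teo erased the book, not the basin; the basin belongs to the spotting event.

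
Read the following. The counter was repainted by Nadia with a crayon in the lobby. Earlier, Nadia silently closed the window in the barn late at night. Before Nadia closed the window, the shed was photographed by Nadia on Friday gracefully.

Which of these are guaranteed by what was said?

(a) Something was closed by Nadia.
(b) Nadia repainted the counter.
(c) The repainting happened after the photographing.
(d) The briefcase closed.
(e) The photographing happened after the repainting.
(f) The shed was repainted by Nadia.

(a), (b), (c)

(a) Entailed — this follows by dropping conjuncts from the closing event's description.
(b) Entailed — dropping 'in the lobby', 'with a crayon' leaves a sub-description the original still satisfies.
(c) Entailed — the narrative places the photographing before the repainting.
(d) Not entailed — the window is what closed, not the briefcase.
(e) Not entailed — the narrative places the photographing before the repainting, not after.
(f) Not entailed — Nadia repainted the counter, not the shed; the shed belongs to the photographing event.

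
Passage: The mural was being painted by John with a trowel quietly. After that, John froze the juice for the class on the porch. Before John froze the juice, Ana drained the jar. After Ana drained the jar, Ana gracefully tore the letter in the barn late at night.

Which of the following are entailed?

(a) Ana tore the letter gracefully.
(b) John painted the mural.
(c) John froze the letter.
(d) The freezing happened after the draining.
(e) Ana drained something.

(a) Entailed — every conjunct here is already in the original tearing event.
(b) Not entailed — 'was painting' is progressive on an accomplishment; it does not entail the completed 'painted'.
(c) Not entailed — John froze the juice, not the letter; the letter belongs to the tearing event.
(d) Entailed — the narrative places the draining before the freezing.
(e) Entailed — generalizing the patient leaves a sub-description the original still satisfies.

(a), (d), (e)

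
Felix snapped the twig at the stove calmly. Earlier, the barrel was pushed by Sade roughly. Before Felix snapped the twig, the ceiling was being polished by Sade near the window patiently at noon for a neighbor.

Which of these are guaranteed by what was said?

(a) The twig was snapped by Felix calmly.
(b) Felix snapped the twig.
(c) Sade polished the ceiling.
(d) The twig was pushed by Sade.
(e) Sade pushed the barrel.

(a), (b), (c), (e)

(a) Entailed — dropping 'at the stove' leaves a sub-description the original still satisfies.
(b) Entailed — dropping 'at the stove', 'calmly' leaves a sub-description the original still satisfies.
(c) Entailed — 'polish' is an activity; 'was polishing' entails that some polishing happened, so 'polished' holds.
(d) Not entailed — Sade pushed the barrel, not the twig; the twig belongs to the snapping event.
(e) Entailed — this follows by dropping conjuncts from the pushing event's description.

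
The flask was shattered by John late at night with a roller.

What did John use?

'with a roller' marks the instrument of the shattering event.

a roller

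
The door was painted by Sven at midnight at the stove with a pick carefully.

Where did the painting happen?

'at the stove' marks the location of the painting event.

at the stove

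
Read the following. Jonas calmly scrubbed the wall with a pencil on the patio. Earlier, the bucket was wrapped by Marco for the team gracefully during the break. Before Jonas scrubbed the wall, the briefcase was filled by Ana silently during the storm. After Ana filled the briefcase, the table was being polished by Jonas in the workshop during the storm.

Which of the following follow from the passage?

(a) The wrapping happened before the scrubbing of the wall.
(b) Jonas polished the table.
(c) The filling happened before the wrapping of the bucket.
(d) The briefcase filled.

(a), (b), (d)

(a) Entailed — the narrative places the wrapping before the scrubbing.
(b) Entailed — 'polish' is an activity; 'was polishing' entails that some polishing happened, so 'polished' holds.
(c) Not entailed — the narrative doesn't order the filling relative to the wrapping.
(d) Entailed — 'Ana filled the briefcase' is causative; it entails the inchoative 'the briefcase filled'.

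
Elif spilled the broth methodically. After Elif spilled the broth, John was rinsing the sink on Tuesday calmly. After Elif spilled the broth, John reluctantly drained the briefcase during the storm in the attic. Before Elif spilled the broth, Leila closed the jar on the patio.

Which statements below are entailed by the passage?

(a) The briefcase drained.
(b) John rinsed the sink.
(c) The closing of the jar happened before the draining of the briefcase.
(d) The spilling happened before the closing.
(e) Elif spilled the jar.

(a) Entailed — 'John drained the briefcase' is causative; it entails the inchoative 'the briefcase drained'.
(b) Entailed — 'rinse' is an activity; 'was rinsing' entails that some rinsing happened, so 'rinsed' holds.
(c) Entailed — the narrative places the closing before the draining.
(d) Not entailed — the narrative places the closing before the spilling, not after.
(e) Not entailed — Elif spilled the broth, not the jar; the jar belongs to the closing event.

(a), (b), (c)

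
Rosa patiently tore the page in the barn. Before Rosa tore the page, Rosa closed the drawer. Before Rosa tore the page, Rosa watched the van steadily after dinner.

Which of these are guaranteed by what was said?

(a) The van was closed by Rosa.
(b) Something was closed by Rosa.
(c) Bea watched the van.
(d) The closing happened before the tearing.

(a) Not entailed — Rosa closed the drawer, not the van; the van belongs to the watching event.
(b) Entailed — every conjunct here is already in the original closing event.
(c) Not entailed — the passage has Rosa watching the van, not Bea.
(d) Entailed — the narrative places the closing before the tearing.

(b), (d)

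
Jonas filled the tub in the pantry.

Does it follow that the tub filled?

'Jonas filled the tub' is the causative; it entails the inchoative 'the tub filled'.

yes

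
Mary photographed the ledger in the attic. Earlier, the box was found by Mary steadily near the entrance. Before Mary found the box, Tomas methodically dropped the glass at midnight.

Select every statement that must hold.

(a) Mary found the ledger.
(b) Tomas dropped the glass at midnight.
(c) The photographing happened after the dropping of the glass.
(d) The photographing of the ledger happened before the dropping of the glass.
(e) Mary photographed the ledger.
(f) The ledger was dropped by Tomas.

(b), (c), (e)

(a) Not entailed — Mary found the box, not the ledger; the ledger belongs to the photographing event.
(b) Entailed — the original entails any weakening of itself; this just drops 'methodically'.
(c) Entailed — the narrative places the dropping before the photographing.
(d) Not entailed — the narrative places the dropping before the photographing, not after.
(e) Entailed — every conjunct here is already in the original photographing event.
(f) Not entailed — Tomas dropped the glass, not the ledger; the ledger belongs to the photographing event.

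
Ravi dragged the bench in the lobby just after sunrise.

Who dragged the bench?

'Ravi' marks the agent of the dragging event.

Ravi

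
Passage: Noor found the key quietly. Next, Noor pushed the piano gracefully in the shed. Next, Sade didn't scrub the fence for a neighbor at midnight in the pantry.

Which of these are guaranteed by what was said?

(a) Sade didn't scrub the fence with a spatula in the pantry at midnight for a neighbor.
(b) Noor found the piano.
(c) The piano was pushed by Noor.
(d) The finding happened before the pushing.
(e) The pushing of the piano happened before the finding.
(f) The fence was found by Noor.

(a), (c), (d)

(a) Entailed — under negation, adding a further restriction is entailed: if no such scrubbing event occurred, none occurred with a spatula either.
(b) Not entailed — Noor found the key, not the piano; the piano belongs to the pushing event.
(c) Entailed — dropping 'in the shed', 'gracefully' leaves a sub-description the original still satisfies.
(d) Entailed — the narrative places the finding before the pushing.
(e) Not entailed — the narrative places the finding before the pushing, not after.
(f) Not entailed — Noor found the key, not the fence; the fence belongs to the scrubbing event.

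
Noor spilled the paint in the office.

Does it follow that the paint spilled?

'Noor spilled the paint' is the causative; it entails the inchoative 'the paint spilled'.

yes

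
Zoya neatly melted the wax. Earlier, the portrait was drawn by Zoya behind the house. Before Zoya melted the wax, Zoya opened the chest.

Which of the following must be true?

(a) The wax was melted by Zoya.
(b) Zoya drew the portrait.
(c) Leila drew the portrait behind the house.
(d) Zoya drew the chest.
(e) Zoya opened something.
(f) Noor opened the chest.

(a) Entailed — the original entails any weakening of itself; this just drops 'neatly'.
(b) Entailed — dropping 'behind the house' leaves a sub-description the original still satisfies.
(c) Not entailed — the passage has Zoya drawing the portrait, not Leila.
(d) Not entailed — Zoya drew the portrait, not the chest; the chest belongs to the opening event.
(e) Entailed — this follows by dropping conjuncts from the opening event's description.
(f) Not entailed — the passage has Zoya opening the chest, not Noor.

(a), (b), (e)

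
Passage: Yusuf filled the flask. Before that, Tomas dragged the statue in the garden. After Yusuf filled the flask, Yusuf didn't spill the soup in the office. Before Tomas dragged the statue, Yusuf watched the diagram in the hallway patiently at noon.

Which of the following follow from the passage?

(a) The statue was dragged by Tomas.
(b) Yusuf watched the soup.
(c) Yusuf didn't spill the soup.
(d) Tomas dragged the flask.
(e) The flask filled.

(a) Entailed — this follows by dropping conjuncts from the dragging event's description.
(b) Not entailed — Yusuf watched the diagram, not the soup; the soup belongs to the spilling event.
(c) Not entailed — dropping 'in the office' under negation is not valid — the original leaves open that Yusuf spilled the soup some other way.
(d) Not entailed — Tomas dragged the statue, not the flask; the flask belongs to the filling event.
(e) Entailed — 'Yusuf filled the flask' is causative; it entails the inchoative 'the flask filled'.

(a), (e)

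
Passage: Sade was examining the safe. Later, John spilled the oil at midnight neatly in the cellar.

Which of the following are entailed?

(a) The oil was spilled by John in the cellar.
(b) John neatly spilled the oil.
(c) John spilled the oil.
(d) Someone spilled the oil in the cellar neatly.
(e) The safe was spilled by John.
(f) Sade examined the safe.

(a), (b), (c), (d), (f)

(a) Entailed — dropping 'at midnight', 'neatly' leaves a sub-description the original still satisfies.
(b) Entailed — dropping 'at midnight', 'in the cellar' leaves a sub-description the original still satisfies.
(c) Entailed — dropping 'at midnight', 'in the cellar', 'neatly' leaves a sub-description the original still satisfies.
(d) Entailed — dropping 'at midnight' and generalizing the agent leaves a sub-description the original still satisfies.
(e) Not entailed — John spilled the oil, not the safe; the safe belongs to the examining event.
(f) Entailed — 'examine' is an activity; 'was examining' entails that some examining happened, so 'examined' holds.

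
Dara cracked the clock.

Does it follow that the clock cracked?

yes

'Dara cracked the clock' is the causative; it entails the inchoative 'the clock cracked'.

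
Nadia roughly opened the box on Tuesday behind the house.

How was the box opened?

'roughly' marks the manner of the opening event.

roughly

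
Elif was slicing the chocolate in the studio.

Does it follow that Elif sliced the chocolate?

'was slicing' is progressive; for an accomplishment like 'slice the chocolate', it doesn't entail completion.

no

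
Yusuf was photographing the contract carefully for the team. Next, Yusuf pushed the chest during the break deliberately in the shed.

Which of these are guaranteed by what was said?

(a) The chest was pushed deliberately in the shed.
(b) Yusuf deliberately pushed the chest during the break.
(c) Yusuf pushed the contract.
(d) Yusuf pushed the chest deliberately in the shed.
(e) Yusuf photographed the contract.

(a) Entailed — dropping 'during the break' and generalizing the agent leaves a sub-description the original still satisfies.
(b) Entailed — this follows by dropping conjuncts from the pushing event's description.
(c) Not entailed — Yusuf pushed the chest, not the contract; the contract belongs to the photographing event.
(d) Entailed — every conjunct here is already in the original pushing event.
(e) Not entailed — 'was photographing' is progressive on an accomplishment; it does not entail the completed 'photographed'.

(a), (b), (d)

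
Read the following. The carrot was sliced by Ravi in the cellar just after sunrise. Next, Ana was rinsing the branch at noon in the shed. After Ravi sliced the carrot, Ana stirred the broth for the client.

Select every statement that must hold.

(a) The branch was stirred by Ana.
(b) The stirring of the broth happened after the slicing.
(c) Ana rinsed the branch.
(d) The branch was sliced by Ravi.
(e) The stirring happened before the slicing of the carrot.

(b), (c)

(a) Not entailed — Ana stirred the broth, not the branch; the branch belongs to the rinsing event.
(b) Entailed — the narrative places the slicing before the stirring.
(c) Entailed — 'rinse' is an activity; 'was rinsing' entails that some rinsing happened, so 'rinsed' holds.
(d) Not entailed — Ravi sliced the carrot, not the branch; the branch belongs to the rinsing event.
(e) Not entailed — the narrative places the slicing before the stirring, not after.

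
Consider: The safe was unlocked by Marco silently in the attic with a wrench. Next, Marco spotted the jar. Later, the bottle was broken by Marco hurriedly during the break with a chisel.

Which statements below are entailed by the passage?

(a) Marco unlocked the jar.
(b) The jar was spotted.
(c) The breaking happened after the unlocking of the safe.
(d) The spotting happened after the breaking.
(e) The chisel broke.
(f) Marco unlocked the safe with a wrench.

(a) Not entailed — Marco unlocked the safe, not the jar; the jar belongs to the spotting event.
(b) Entailed — generalizing the agent leaves a sub-description the original still satisfies.
(c) Entailed — the narrative places the unlocking before the breaking.
(d) Not entailed — the narrative places the spotting before the breaking, not after.
(e) Not entailed — the bottle is what broke, not the chisel.
(f) Entailed — dropping 'in the attic', 'silently' leaves a sub-description the original still satisfies.

(b), (c), (f)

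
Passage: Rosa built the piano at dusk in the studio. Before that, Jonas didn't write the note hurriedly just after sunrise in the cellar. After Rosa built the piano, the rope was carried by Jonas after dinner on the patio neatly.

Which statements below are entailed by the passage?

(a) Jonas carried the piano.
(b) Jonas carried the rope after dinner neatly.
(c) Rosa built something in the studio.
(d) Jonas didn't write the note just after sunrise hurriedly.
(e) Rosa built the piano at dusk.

(b), (c), (e)

(a) Not entailed — Jonas carried the rope, not the piano; the piano belongs to the building event.
(b) Entailed — every conjunct here is already in the original carrying event.
(c) Entailed — the original entails any weakening of itself; this just drops 'at dusk' and generalizes the patient.
(d) Not entailed — dropping 'in the cellar' under negation is not valid — the original leaves open that Jonas wrote the note some other way.
(e) Entailed — dropping 'in the studio' leaves a sub-description the original still satisfies.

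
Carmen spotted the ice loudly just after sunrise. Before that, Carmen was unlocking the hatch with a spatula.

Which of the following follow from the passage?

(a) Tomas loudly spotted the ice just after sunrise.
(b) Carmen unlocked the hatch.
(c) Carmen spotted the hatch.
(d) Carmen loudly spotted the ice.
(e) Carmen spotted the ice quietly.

(d)

(a) Not entailed — the passage has Carmen spotting the ice, not Tomas.
(b) Not entailed — 'was unlocking' is progressive on an accomplishment; it does not entail the completed 'unlocked'.
(c) Not entailed — Carmen spotted the ice, not the hatch; the hatch belongs to the unlocking event.
(d) Entailed — dropping 'just after sunrise' leaves a sub-description the original still satisfies.
(e) Not entailed — 'quietly' adds a manner not in (and inconsistent with) the original.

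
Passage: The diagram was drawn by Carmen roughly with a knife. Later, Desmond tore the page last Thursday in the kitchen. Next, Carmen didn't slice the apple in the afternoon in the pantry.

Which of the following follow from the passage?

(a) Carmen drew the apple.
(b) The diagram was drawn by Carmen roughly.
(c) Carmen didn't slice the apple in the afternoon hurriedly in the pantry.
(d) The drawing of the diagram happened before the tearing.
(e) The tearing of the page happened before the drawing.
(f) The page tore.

(a) Not entailed — Carmen drew the diagram, not the apple; the apple belongs to the slicing event.
(b) Entailed — this follows by dropping conjuncts from the drawing event's description.
(c) Entailed — under negation, adding a further restriction is entailed: if no such slicing event occurred, none occurred hurriedly either.
(d) Entailed — the narrative places the drawing before the tearing.
(e) Not entailed — the narrative places the drawing before the tearing, not after.
(f) Entailed — 'Desmond tore the page' is causative; it entails the inchoative 'the page tore'.

(b), (c), (d), (f)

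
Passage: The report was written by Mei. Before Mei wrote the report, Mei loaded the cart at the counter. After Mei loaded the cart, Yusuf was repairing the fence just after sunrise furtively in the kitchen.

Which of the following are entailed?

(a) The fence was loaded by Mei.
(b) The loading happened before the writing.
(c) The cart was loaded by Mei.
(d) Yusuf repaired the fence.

(b), (c)

(a) Not entailed — Mei loaded the cart, not the fence; the fence belongs to the repairing event.
(b) Entailed — the narrative places the loading before the writing.
(c) Entailed — every conjunct here is already in the original loading event.
(d) Not entailed — 'was repairing' is progressive on an accomplishment; it does not entail the completed 'repaired'.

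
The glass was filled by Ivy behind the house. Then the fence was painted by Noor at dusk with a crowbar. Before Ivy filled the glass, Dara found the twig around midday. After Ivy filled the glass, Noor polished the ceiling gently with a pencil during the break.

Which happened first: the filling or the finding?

the finding

The connectives place the finding before the filling.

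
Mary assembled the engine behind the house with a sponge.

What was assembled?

the engine

'the engine' marks the patient of the assembling event.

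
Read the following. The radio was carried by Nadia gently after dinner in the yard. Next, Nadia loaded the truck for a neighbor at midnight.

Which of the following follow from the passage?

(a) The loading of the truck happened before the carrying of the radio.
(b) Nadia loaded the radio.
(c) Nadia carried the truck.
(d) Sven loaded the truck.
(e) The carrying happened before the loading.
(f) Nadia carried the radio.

(a) Not entailed — the narrative places the carrying before the loading, not after.
(b) Not entailed — Nadia loaded the truck, not the radio; the radio belongs to the carrying event.
(c) Not entailed — Nadia carried the radio, not the truck; the truck belongs to the loading event.
(d) Not entailed — the passage has Nadia loading the truck, not Sven.
(e) Entailed — the narrative places the carrying before the loading.
(f) Entailed — every conjunct here is already in the original carrying event.

(e), (f)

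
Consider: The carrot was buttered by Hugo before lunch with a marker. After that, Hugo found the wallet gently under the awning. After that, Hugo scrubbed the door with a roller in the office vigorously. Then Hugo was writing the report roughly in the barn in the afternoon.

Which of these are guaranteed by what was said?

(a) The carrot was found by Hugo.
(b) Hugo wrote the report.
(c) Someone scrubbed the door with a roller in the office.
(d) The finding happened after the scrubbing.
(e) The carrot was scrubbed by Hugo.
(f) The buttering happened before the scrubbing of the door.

(a) Not entailed — Hugo found the wallet, not the carrot; the carrot belongs to the buttering event.
(b) Not entailed — 'was writing' is progressive on an accomplishment; it does not entail the completed 'wrote'.
(c) Entailed — dropping 'vigorously' and generalizing the agent leaves a sub-description the original still satisfies.
(d) Not entailed — the narrative places the finding before the scrubbing, not after.
(e) Not entailed — Hugo scrubbed the door, not the carrot; the carrot belongs to the buttering event.
(f) Entailed — the narrative places the buttering before the scrubbing.

(c), (f)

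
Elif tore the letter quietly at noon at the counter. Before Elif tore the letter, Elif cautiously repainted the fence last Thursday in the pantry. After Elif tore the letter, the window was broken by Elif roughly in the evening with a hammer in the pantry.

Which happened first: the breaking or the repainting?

The connectives place the repainting before the breaking.

the repainting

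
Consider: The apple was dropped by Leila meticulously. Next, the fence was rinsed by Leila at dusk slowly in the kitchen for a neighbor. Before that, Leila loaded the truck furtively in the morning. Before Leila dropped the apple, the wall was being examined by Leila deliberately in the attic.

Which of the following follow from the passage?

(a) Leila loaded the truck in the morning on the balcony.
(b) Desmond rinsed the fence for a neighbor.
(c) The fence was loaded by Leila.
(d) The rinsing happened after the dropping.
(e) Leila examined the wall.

(d), (e)

(a) Not entailed — 'on the balcony' adds information not in the original event.
(b) Not entailed — the passage has Leila rinsing the fence, not Desmond.
(c) Not entailed — Leila loaded the truck, not the fence; the fence belongs to the rinsing event.
(d) Entailed — the narrative places the dropping before the rinsing.
(e) Entailed — 'examine' is an activity; 'was examining' entails that some examining happened, so 'examined' holds.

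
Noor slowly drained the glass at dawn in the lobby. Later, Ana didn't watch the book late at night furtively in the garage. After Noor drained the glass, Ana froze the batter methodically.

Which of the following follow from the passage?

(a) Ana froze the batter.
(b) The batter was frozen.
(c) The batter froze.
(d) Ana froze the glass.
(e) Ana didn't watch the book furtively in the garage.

(a), (b), (c)

(a) Entailed — dropping 'methodically' leaves a sub-description the original still satisfies.
(b) Entailed — every conjunct here is already in the original freezing event.
(c) Entailed — 'Ana froze the batter' is causative; it entails the inchoative 'the batter froze'.
(d) Not entailed — Ana froze the batter, not the glass; the glass belongs to the draining event.
(e) Not entailed — dropping 'late at night' under negation is not valid — the original leaves open that Ana watched the book some other way.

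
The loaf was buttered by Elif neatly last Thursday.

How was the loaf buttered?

neatly

'neatly' marks the manner of the buttering event.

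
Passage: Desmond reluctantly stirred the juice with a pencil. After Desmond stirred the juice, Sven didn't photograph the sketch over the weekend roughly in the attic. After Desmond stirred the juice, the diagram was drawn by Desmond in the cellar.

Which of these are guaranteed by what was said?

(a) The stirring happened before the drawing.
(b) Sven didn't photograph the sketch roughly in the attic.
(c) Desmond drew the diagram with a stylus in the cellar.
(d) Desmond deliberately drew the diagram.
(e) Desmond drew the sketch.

(a) Entailed — the narrative places the stirring before the drawing.
(b) Not entailed — dropping 'over the weekend' under negation is not valid — the original leaves open that Sven photographed the sketch some other way.
(c) Not entailed — 'with a stylus' adds information not in the original event.
(d) Not entailed — 'deliberately' adds information not in the original event.
(e) Not entailed — Desmond drew the diagram, not the sketch; the sketch belongs to the photographing event.

(a)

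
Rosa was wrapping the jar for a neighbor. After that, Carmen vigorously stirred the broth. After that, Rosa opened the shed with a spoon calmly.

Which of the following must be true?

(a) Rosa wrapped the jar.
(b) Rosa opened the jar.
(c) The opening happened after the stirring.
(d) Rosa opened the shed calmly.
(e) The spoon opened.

(c), (d)

(a) Not entailed — 'was wrapping' is progressive on an accomplishment; it does not entail the completed 'wrapped'.
(b) Not entailed — Rosa opened the shed, not the jar; the jar belongs to the wrapping event.
(c) Entailed — the narrative places the stirring before the opening.
(d) Entailed — the original entails any weakening of itself; this just drops 'with a spoon'.
(e) Not entailed — the shed is what opened, not the spoon.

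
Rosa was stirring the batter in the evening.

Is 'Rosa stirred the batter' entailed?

'stir' is atelic; if Rosa was stirring the batter, then Rosa stirred the batter (for some time).

yes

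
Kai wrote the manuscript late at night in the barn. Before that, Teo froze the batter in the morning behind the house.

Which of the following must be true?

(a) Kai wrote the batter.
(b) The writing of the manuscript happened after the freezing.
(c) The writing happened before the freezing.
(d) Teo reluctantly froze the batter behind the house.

(b)

(a) Not entailed — Kai wrote the manuscript, not the batter; the batter belongs to the freezing event.
(b) Entailed — the narrative places the freezing before the writing.
(c) Not entailed — the narrative places the freezing before the writing, not after.
(d) Not entailed — 'reluctantly' adds information not in the original event.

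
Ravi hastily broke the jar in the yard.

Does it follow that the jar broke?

yes

'Ravi broke the jar' is the causative; it entails the inchoative 'the jar broke'.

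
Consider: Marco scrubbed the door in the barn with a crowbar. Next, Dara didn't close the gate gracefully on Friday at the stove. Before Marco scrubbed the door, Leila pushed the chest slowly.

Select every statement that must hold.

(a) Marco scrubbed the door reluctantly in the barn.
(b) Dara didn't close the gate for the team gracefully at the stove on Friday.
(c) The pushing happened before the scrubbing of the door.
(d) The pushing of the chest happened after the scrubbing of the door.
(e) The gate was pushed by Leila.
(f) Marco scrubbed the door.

(b), (c), (f)

(a) Not entailed — 'reluctantly' adds information not in the original event.
(b) Entailed — under negation, adding a further restriction is entailed: if no such closing event occurred, none occurred for the team either.
(c) Entailed — the narrative places the pushing before the scrubbing.
(d) Not entailed — the narrative places the pushing before the scrubbing, not after.
(e) Not entailed — Leila pushed the chest, not the gate; the gate belongs to the closing event.
(f) Entailed — the original entails any weakening of itself; this just drops 'with a crowbar', 'in the barn'.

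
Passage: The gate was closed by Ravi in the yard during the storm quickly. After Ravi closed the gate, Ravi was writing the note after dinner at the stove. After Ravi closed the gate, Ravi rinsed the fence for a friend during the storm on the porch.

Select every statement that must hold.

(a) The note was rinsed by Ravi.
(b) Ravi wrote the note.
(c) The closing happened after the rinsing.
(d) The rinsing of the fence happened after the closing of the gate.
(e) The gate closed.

(d), (e)

(a) Not entailed — Ravi rinsed the fence, not the note; the note belongs to the writing event.
(b) Not entailed — 'was writing' is progressive on an accomplishment; it does not entail the completed 'wrote'.
(c) Not entailed — the narrative places the closing before the rinsing, not after.
(d) Entailed — the narrative places the closing before the rinsing.
(e) Entailed — 'Ravi closed the gate' is causative; it entails the inchoative 'the gate closed'.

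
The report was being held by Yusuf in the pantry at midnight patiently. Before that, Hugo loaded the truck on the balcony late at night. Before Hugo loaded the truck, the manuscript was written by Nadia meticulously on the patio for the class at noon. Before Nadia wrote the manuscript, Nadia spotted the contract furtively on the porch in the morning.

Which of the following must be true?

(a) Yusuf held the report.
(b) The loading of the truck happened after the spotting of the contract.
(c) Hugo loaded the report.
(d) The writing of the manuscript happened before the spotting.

(a) Entailed — 'hold' is an activity; 'was holding' entails that some holding happened, so 'held' holds.
(b) Entailed — the narrative places the spotting before the loading.
(c) Not entailed — Hugo loaded the truck, not the report; the report belongs to the holding event.
(d) Not entailed — the narrative places the spotting before the writing, not after.

(a), (b)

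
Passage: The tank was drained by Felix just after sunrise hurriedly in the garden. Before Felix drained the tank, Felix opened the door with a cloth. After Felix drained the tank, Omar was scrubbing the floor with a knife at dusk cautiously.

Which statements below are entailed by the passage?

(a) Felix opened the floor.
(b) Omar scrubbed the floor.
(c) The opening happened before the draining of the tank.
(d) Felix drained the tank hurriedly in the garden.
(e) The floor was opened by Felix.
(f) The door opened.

(b), (c), (d), (f)

(a) Not entailed — Felix opened the door, not the floor; the floor belongs to the scrubbing event.
(b) Entailed — 'scrub' is an activity; 'was scrubbing' entails that some scrubbing happened, so 'scrubbed' holds.
(c) Entailed — the narrative places the opening before the draining.
(d) Entailed — this follows by dropping conjuncts from the draining event's description.
(e) Not entailed — Felix opened the door, not the floor; the floor belongs to the scrubbing event.
(f) Entailed — 'Felix opened the door' is causative; it entails the inchoative 'the door opened'.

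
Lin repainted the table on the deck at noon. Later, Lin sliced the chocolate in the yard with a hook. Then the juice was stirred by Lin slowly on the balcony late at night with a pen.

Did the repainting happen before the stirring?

The narrative orders the repainting before the stirring.

yes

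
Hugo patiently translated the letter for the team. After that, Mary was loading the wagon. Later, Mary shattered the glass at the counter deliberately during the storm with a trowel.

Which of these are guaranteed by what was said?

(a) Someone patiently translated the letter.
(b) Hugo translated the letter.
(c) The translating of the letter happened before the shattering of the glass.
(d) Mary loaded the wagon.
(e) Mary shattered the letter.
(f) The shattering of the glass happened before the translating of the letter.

(a) Entailed — the original entails any weakening of itself; this just drops 'for the team' and generalizes the agent.
(b) Entailed — dropping 'for the team', 'patiently' leaves a sub-description the original still satisfies.
(c) Entailed — the narrative places the translating before the shattering.
(d) Not entailed — 'was loading' is progressive on an accomplishment; it does not entail the completed 'loaded'.
(e) Not entailed — Mary shattered the glass, not the letter; the letter belongs to the translating event.
(f) Not entailed — the narrative places the translating before the shattering, not after.

(a), (b), (c)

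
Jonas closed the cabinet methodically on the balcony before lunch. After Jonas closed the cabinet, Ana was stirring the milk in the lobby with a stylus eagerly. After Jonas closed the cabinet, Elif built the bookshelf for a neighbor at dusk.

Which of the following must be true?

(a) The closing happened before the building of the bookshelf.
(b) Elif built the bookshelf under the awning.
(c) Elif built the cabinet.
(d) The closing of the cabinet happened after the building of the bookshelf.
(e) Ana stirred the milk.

(a), (e)

(a) Entailed — the narrative places the closing before the building.
(b) Not entailed — 'under the awning' adds information not in the original event.
(c) Not entailed — Elif built the bookshelf, not the cabinet; the cabinet belongs to the closing event.
(d) Not entailed — the narrative places the closing before the building, not after.
(e) Entailed — 'stir' is an activity; 'was stirring' entails that some stirring happened, so 'stirred' holds.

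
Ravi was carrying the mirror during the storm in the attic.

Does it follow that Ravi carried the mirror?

yes

'carry' is atelic; if Ravi was carrying the mirror, then Ravi carried the mirror (for some time).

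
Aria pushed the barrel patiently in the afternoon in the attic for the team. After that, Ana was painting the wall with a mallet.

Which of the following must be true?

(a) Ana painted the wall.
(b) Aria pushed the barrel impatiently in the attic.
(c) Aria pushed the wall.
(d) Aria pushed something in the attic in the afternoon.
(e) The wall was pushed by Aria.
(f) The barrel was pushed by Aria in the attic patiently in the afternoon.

(a) Not entailed — 'was painting' is progressive on an accomplishment; it does not entail the completed 'painted'.
(b) Not entailed — 'impatiently' adds a manner not in (and inconsistent with) the original.
(c) Not entailed — Aria pushed the barrel, not the wall; the wall belongs to the painting event.
(d) Entailed — the original entails any weakening of itself; this just drops 'patiently', 'for the team' and generalizes the patient.
(e) Not entailed — Aria pushed the barrel, not the wall; the wall belongs to the painting event.
(f) Entailed — every conjunct here is already in the original pushing event.

(d), (f)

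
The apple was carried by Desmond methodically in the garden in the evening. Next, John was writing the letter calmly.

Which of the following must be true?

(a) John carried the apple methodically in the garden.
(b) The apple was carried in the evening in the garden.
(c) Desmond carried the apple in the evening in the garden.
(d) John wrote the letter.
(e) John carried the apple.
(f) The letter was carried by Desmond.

(b), (c)

(a) Not entailed — the passage has Desmond carrying the apple, not John.
(b) Entailed — every conjunct here is already in the original carrying event.
(c) Entailed — the original entails any weakening of itself; this just drops 'methodically'.
(d) Not entailed — 'was writing' is progressive on an accomplishment; it does not entail the completed 'wrote'.
(e) Not entailed — the passage has Desmond carrying the apple, not John.
(f) Not entailed — Desmond carried the apple, not the letter; the letter belongs to the writing event.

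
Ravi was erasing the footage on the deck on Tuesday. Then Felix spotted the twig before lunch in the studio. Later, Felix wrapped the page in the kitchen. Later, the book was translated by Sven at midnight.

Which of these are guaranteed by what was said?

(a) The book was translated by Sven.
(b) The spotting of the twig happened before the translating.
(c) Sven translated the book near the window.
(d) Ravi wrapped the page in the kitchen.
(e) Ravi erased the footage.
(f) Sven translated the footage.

(a) Entailed — this follows by dropping conjuncts from the translating event's description.
(b) Entailed — the narrative places the spotting before the translating.
(c) Not entailed — 'near the window' adds information not in the original event.
(d) Not entailed — the passage has Felix wrapping the page, not Ravi.
(e) Not entailed — 'was erasing' is progressive on an accomplishment; it does not entail the completed 'erased'.
(f) Not entailed — Sven translated the book, not the footage; the footage belongs to the erasing event.

(a), (b)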